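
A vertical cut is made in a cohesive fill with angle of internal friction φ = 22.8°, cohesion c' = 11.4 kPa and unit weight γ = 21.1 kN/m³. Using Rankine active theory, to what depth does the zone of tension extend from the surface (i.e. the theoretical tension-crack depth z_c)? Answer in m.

1.63 m

K_a = tan²(45° − 22.8°/2) = 0.4414; √K_a = 0.6644.
The active pressure is zero where K_a γ z = 2c√K_a, so z_c = 2c/(γ√K_a) = 2×11.4/(21.1×0.6644) = 1.626 m.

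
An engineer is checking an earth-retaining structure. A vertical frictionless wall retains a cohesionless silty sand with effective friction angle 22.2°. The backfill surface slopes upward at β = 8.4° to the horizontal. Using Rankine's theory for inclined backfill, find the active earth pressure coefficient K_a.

0.474

K_a = cos β · (cos β − √(cos²β − cos²φ)) / (cos β + √(cos²β − cos²φ)).
cos β = 0.9893, cos φ = 0.9259, √(cos²β − cos²φ) = 0.3485.
K_a = 0.9893 × (0.9893 − 0.3485)/(0.9893 + 0.3485) = 0.4739.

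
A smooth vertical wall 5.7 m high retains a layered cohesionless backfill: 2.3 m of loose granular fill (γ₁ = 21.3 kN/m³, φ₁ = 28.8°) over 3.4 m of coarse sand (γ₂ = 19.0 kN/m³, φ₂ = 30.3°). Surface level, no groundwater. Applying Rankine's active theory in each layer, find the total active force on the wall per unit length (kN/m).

111 kN/m

K_a1 = tan²(45°−28.8°/2) = 0.3498; K_a2 = tan²(45°−30.3°/2) = 0.3293.
Layer 1: σ at base = K_a1 γ₁ h₁ = 17.13 kPa; P₁ = ½×17.13×2.3 = 19.70.
Layer 2: σ_v at top = γ₁h₁ = 48.99; σ_h top = K_a2×48.99 = 16.13; σ_h base = K_a2×(48.99+19.0×3.4) = 37.41.
P₂ = ½(16.13+37.41)×3.4 = 91.02. Total P_a = 19.70+91.02 = 110.7 kN/m.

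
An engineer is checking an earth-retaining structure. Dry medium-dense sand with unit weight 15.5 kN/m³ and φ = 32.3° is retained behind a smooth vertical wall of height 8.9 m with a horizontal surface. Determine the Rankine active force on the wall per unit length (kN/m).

186 kN/m

K_a = tan²(45° − φ/2) = 0.3035.
P_a = ½ K_a γ H² = 0.5 × 0.3035 × 15.5 × 8.9² = 186.3 kN/m.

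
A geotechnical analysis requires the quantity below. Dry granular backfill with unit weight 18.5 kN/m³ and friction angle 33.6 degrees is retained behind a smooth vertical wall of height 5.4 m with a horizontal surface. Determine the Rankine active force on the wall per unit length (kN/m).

K_a = tan²(45° − φ/2) = 0.2875.
P_a = ½ K_a γ H² = 0.5 × 0.2875 × 18.5 × 5.4² = 77.55 kN/m.

77.5 kN/m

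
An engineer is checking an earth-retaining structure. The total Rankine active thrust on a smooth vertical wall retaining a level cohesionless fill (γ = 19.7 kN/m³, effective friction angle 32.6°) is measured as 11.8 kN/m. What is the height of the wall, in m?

2.00 m

K_a = 0.2997. P_a = ½ K_a γ H² ⇒ H = √(2P_a/(K_a γ)).
H = √(2×11.8/(0.2997×19.7)) = 1.999 m.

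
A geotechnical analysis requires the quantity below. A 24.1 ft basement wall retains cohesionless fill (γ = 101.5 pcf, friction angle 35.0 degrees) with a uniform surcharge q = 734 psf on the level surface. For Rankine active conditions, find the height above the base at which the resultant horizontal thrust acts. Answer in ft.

9.54 ft

K_a = 0.2710.
Triangular part P₁ = ½K_aγH² = 7988 at H/3 = 8.033 ft; rectangular part P₂ = K_a q H = 4794 at H/2 = 12.05 ft.
ȳ = (P₁·8.033 + P₂·12.05)/(P₁+P₂) = 9.540 ft.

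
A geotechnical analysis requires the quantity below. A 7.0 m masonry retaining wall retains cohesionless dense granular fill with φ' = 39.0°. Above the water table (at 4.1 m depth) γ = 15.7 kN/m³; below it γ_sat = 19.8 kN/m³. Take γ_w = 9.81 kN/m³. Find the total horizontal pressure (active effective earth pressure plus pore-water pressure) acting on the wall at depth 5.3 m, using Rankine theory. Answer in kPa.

K_a = (1 − sin φ)/(1 + sin φ) = 0.2275.
γ' = 19.8 − 9.81 = 9.990 kN/m³.
Effective vertical stress at 5.3 m: σ'_v = 15.7×4.1 + 9.990×1.20 = 76.36 kPa.
σ'_h = K_a σ'_v = 0.2275 × 76.36 = 17.37 kPa; u = γ_w × 1.20 = 11.77 kPa.
Total σ_h = 17.37 + 11.77 = 29.14 kPa.

29.1 kPa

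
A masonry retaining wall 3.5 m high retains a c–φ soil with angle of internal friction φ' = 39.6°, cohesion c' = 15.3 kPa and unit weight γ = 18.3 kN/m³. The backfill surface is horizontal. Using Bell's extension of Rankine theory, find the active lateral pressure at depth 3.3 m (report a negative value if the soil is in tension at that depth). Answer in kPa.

-1.03 kPa

K_a = (1 − sin φ)/(1 + sin φ) = 0.2214.
σ_a = K_a γ z − 2c√K_a = 0.2214×18.3×3.3 − 2×15.3×0.4706 = -1.027 kPa.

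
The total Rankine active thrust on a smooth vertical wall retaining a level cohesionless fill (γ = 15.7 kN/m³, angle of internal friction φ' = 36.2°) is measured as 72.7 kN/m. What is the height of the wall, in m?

K_a = 0.2574. P_a = ½ K_a γ H² ⇒ H = √(2P_a/(K_a γ)).
H = √(2×72.7/(0.2574×15.7)) = 5.999 m.

6.00 m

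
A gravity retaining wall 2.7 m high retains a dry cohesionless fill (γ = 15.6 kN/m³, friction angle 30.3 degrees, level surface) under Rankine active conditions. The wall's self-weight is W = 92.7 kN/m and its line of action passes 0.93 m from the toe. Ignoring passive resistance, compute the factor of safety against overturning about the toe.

K_a = tan²(45° − 30.3°/2) = 0.3293.
P_a = ½K_aγH² = 0.5×0.3293×15.6×2.7² = 18.73 kN/m, acting at H/3 = 0.9000 m above the base.
Overturning moment M_o = P_a × H/3 = 18.73 × 0.9000 = 16.85.
Resisting moment M_r = W × 0.93 = 92.7 × 0.93 = 86.21.
FS_overturning = M_r/M_o = 86.21/16.85 = 5.115.

5.12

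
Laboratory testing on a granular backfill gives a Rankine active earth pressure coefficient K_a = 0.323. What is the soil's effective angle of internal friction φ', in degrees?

K_a = tan²(45° − φ/2) ⇒ 45° − φ/2 = arctan(√0.323) = 29.61°.
φ = 2(45° − 29.61°) = 30.78°.

30.8°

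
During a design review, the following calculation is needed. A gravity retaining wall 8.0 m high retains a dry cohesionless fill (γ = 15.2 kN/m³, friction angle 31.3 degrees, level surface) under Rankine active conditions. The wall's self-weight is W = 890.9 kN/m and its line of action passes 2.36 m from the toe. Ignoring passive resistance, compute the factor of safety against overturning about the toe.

5.13

K_a = tan²(45° − 31.3°/2) = 0.3162.
P_a = ½K_aγH² = 0.5×0.3162×15.2×8.0² = 153.8 kN/m, acting at H/3 = 2.667 m above the base.
Overturning moment M_o = P_a × H/3 = 153.8 × 2.667 = 410.1.
Resisting moment M_r = W × 2.36 = 890.9 × 2.36 = 2103.
FS_overturning = M_r/M_o = 2103/410.1 = 5.126.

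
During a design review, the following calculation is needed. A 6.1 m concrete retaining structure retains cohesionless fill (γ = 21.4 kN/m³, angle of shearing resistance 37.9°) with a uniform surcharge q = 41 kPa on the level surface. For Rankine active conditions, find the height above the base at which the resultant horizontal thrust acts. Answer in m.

2.43 m

K_a = 0.2389.
Triangular part P₁ = ½K_aγH² = 95.13 at H/3 = 2.033 m; rectangular part P₂ = K_a q H = 59.76 at H/2 = 3.050 m.
ȳ = (P₁·2.033 + P₂·3.050)/(P₁+P₂) = 2.426 m.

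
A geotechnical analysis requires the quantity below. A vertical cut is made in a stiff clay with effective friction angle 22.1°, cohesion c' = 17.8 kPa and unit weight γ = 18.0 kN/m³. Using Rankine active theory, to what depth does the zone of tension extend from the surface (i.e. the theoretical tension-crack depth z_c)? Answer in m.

K_a = tan²(45° − 22.1°/2) = 0.4533; √K_a = 0.6732.
The active pressure is zero where K_a γ z = 2c√K_a, so z_c = 2c/(γ√K_a) = 2×17.8/(18.0×0.6732) = 2.938 m.

2.94 m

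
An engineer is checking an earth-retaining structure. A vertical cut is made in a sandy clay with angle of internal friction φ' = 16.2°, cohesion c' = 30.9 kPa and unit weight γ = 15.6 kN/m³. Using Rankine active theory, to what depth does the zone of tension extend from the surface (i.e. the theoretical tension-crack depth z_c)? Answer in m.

5.28 m

K_a = tan²(45° − 16.2°/2) = 0.5637; √K_a = 0.7508.
The active pressure is zero where K_a γ z = 2c√K_a, so z_c = 2c/(γ√K_a) = 2×30.9/(15.6×0.7508) = 5.276 m.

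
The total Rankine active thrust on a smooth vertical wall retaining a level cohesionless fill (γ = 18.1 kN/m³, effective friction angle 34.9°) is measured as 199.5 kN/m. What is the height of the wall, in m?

9.00 m

K_a = 0.2721. P_a = ½ K_a γ H² ⇒ H = √(2P_a/(K_a γ)).
H = √(2×199.5/(0.2721×18.1)) = 9.000 m.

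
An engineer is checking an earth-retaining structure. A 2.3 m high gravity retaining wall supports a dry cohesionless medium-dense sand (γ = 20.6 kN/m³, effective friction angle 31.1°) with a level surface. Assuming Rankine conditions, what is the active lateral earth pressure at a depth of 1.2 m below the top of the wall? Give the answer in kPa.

7.88 kPa

K_a = (1 − sin φ)/(1 + sin φ) = 0.3188.
σ_h = K_a γ z = 0.3188 × 20.6 × 1.2 = 7.881 kPa.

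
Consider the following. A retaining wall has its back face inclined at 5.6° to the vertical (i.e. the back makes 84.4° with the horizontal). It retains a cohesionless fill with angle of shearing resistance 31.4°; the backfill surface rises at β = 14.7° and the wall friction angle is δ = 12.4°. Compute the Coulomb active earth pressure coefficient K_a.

0.404

K_a = sin²(α+φ) / [sin²α · sin(α−δ) · (1 + √{sin(φ+δ)sin(φ−β) / (sin(α−δ)sin(α+β))})²].
With α = 84.4°, φ = 31.4°, δ = 12.4°, β = 14.7°: K_a = 0.4036.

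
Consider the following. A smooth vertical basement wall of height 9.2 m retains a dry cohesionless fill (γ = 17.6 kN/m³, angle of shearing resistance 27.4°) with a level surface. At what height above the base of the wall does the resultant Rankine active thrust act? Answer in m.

3.07 m

K_a = 0.3697.
The pressure distribution is triangular, so the resultant acts at H/3 above the base = 9.2/3 = 3.067 m.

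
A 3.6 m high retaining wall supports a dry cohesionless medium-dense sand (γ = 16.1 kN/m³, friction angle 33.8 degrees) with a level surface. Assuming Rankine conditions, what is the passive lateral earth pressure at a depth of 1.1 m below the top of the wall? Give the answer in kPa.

K_p = (1 + sin φ)/(1 − sin φ) = 3.508.
σ_h = K_p γ z = 3.508 × 16.1 × 1.1 = 62.12 kPa.

62.1 kPa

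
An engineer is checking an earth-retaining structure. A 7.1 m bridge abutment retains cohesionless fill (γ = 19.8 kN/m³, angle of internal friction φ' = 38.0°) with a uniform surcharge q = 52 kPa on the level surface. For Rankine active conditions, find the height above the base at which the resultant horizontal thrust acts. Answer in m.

K_a = 0.2379.
Triangular part P₁ = ½K_aγH² = 118.7 at H/3 = 2.367 m; rectangular part P₂ = K_a q H = 87.83 at H/2 = 3.550 m.
ȳ = (P₁·2.367 + P₂·3.550)/(P₁+P₂) = 2.870 m.

2.87 m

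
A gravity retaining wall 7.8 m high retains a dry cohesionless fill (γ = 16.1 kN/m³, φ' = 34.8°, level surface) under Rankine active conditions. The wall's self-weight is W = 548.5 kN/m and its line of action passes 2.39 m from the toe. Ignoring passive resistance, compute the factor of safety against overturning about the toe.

3.77

K_a = tan²(45° − 34.8°/2) = 0.2733.
P_a = ½K_aγH² = 0.5×0.2733×16.1×7.8² = 133.9 kN/m, acting at H/3 = 2.600 m above the base.
Overturning moment M_o = P_a × H/3 = 133.9 × 2.600 = 348.0.
Resisting moment M_r = W × 2.39 = 548.5 × 2.39 = 1311.
FS_overturning = M_r/M_o = 1311/348.0 = 3.767.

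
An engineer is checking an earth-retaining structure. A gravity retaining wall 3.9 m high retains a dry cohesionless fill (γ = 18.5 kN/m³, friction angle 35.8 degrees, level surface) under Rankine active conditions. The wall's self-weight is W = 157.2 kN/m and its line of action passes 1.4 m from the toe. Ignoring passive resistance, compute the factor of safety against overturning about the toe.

4.60

K_a = tan²(45° − 35.8°/2) = 0.2619.
P_a = ½K_aγH² = 0.5×0.2619×18.5×3.9² = 36.84 kN/m, acting at H/3 = 1.300 m above the base.
Overturning moment M_o = P_a × H/3 = 36.84 × 1.300 = 47.89.
Resisting moment M_r = W × 1.4 = 157.2 × 1.4 = 220.1.
FS_overturning = M_r/M_o = 220.1/47.89 = 4.595.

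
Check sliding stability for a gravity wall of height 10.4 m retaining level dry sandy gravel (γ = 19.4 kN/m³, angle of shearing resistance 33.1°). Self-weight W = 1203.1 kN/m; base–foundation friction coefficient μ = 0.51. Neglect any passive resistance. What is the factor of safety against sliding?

1.99

K_a = tan²(45° − 33.1°/2) = 0.2936.
P_a = ½K_aγH² = 0.5×0.2936×19.4×10.4² = 308.0 kN/m, acting at H/3 = 3.467 m above the base.
FS_sliding = μW / P_a = 0.51×1203.1 / 308.0 = 1.992.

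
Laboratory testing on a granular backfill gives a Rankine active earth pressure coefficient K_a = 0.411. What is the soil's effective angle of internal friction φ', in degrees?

24.7°

K_a = tan²(45° − φ/2) ⇒ 45° − φ/2 = arctan(√0.411) = 32.66°.
φ = 2(45° − 32.66°) = 24.67°.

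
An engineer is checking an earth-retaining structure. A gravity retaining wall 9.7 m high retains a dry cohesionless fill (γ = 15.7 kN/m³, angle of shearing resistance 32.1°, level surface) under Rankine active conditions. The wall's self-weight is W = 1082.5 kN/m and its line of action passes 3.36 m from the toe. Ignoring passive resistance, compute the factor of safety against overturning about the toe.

K_a = tan²(45° − 32.1°/2) = 0.3060.
P_a = ½K_aγH² = 0.5×0.3060×15.7×9.7² = 226.0 kN/m, acting at H/3 = 3.233 m above the base.
Overturning moment M_o = P_a × H/3 = 226.0 × 3.233 = 730.8.
Resisting moment M_r = W × 3.36 = 1082.5 × 3.36 = 3637.
FS_overturning = M_r/M_o = 3637/730.8 = 4.977.

4.98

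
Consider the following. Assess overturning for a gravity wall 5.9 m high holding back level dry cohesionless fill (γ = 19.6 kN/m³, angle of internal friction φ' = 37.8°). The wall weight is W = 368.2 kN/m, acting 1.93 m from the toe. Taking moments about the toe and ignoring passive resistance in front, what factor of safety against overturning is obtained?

4.41

K_a = tan²(45° − 37.8°/2) = 0.2400.
P_a = ½K_aγH² = 0.5×0.2400×19.6×5.9² = 81.87 kN/m, acting at H/3 = 1.967 m above the base.
Overturning moment M_o = P_a × H/3 = 81.87 × 1.967 = 161.0.
Resisting moment M_r = W × 1.93 = 368.2 × 1.93 = 710.6.
FS_overturning = M_r/M_o = 710.6/161.0 = 4.413.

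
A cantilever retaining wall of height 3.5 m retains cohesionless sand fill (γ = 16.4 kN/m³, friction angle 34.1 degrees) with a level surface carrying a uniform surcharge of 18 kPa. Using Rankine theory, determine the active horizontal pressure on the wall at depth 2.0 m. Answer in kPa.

14.3 kPa

K_a = (1 − sin φ)/(1 + sin φ) = 0.2815.
σ_v = γz + q = 16.4 × 2.0 + 18 = 50.80 kPa.
σ_h = K_a σ_v = 0.2815 × 50.80 = 14.30 kPa.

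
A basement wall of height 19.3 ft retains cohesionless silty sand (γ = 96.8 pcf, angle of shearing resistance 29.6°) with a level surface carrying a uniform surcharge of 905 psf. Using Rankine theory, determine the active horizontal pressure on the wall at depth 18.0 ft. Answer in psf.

897 psf

K_a = (1 − sin φ)/(1 + sin φ) = 0.3387.
σ_v = γz + q = 96.8 × 18.0 + 905 = 2647 psf.
σ_h = K_a σ_v = 0.3387 × 2647 = 896.8 psf.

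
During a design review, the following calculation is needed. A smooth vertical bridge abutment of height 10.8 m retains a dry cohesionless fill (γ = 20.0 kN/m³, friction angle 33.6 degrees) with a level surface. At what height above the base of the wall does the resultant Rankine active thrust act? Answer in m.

3.60 m

K_a = 0.2875.
The pressure distribution is triangular, so the resultant acts at H/3 above the base = 10.8/3 = 3.600 m.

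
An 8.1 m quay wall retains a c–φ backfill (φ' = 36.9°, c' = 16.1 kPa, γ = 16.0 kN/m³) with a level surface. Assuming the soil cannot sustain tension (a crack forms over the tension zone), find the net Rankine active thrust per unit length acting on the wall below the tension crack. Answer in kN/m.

K_a = 0.2497; √K_a = 0.4997.
Tension-crack depth z_c = 2c/(γ√K_a) = 2×16.1/(16.0×0.4997) = 4.028 m.
σ_a at base = K_a γ H − 2c√K_a = 0.2497×16.0×8.1 − 2×16.1×0.4997 = 16.27 kPa.
P_a = ½ × 16.27 × (H − z_c) = 0.5×16.27×4.072 = 33.12 kN/m.

33.1 kN/m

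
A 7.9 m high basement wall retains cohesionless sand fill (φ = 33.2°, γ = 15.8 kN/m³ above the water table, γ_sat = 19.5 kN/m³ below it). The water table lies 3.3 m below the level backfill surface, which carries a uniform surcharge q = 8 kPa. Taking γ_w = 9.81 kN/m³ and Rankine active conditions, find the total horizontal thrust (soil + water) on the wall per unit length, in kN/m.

248 kN/m

K_a = tan²(45° − φ/2) = 0.2924.
γ' = 19.5 − 9.81 = 9.690 kN/m³. h₂ = H − d_w = 4.6 m.
σ'_h: at surface K_a·q = 2.339; at WT K_a(q+γd_w) = 17.58; at base K_a(q+γd_w+γ'h₂) = 30.61 kPa.
P₁ = ½(2.339+17.58)×3.3 = 32.87; P₂ = ½(17.58+30.61)×4.6 = 110.9; P_w = ½γ_w h₂² = 103.8.
Total = 32.87+110.9+103.8 = 247.5 kN/m.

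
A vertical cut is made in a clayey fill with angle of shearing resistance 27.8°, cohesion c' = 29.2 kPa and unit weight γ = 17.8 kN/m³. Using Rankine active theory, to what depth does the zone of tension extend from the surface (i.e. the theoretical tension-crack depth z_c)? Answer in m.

5.44 m

K_a = tan²(45° − 27.8°/2) = 0.3639; √K_a = 0.6032.
The active pressure is zero where K_a γ z = 2c√K_a, so z_c = 2c/(γ√K_a) = 2×29.2/(17.8×0.6032) = 5.439 m.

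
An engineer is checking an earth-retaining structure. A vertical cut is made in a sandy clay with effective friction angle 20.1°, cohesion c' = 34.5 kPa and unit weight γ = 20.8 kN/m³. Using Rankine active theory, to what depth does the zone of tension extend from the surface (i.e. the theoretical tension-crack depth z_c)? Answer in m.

K_a = tan²(45° − 20.1°/2) = 0.4885; √K_a = 0.6989.
The active pressure is zero where K_a γ z = 2c√K_a, so z_c = 2c/(γ√K_a) = 2×34.5/(20.8×0.6989) = 4.746 m.

4.75 m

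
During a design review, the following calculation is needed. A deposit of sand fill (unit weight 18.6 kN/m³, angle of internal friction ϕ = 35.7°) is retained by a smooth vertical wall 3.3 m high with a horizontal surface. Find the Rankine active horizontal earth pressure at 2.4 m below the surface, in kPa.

K_a = (1 − sin φ)/(1 + sin φ) = 0.2630.
σ_h = K_a γ z = 0.2630 × 18.6 × 2.4 = 11.74 kPa.

11.7 kPa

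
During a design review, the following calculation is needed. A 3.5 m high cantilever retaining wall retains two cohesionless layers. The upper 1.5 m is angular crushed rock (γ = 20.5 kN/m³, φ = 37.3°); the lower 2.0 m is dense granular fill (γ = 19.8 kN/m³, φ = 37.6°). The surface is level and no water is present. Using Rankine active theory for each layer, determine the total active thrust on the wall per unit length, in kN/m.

30.1 kN/m

K_a1 = tan²(45°−37.3°/2) = 0.2453; K_a2 = tan²(45°−37.6°/2) = 0.2421.
Layer 1: σ at base = K_a1 γ₁ h₁ = 7.544 kPa; P₁ = ½×7.544×1.5 = 5.658.
Layer 2: σ_v at top = γ₁h₁ = 30.75; σ_h top = K_a2×30.75 = 7.445; σ_h base = K_a2×(30.75+19.8×2.0) = 17.03.
P₂ = ½(7.445+17.03)×2.0 = 24.48. Total P_a = 5.658+24.48 = 30.14 kN/m.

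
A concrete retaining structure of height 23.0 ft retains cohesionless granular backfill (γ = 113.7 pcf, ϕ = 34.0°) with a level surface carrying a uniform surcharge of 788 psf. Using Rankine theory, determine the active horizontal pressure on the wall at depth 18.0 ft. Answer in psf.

K_a = (1 − sin φ)/(1 + sin φ) = 0.2827.
σ_v = γz + q = 113.7 × 18.0 + 788 = 2835 psf.
σ_h = K_a σ_v = 0.2827 × 2835 = 801.4 psf.

801 psf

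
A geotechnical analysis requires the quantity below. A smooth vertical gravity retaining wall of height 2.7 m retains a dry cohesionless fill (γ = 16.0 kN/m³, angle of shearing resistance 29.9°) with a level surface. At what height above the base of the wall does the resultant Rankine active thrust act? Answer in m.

K_a = 0.3347.
The pressure distribution is triangular, so the resultant acts at H/3 above the base = 2.7/3 = 0.9000 m.

0.900 m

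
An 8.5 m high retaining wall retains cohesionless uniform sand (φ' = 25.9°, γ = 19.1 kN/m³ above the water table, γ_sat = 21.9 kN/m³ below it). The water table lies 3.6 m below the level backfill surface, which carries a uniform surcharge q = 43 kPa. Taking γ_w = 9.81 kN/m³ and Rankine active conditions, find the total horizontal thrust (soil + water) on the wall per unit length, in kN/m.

499 kN/m

K_a = tan²(45° − φ/2) = 0.3920.
γ' = 21.9 − 9.81 = 12.09 kN/m³. h₂ = H − d_w = 4.9 m.
σ'_h: at surface K_a·q = 16.86; at WT K_a(q+γd_w) = 43.81; at base K_a(q+γd_w+γ'h₂) = 67.03 kPa.
P₁ = ½(16.86+43.81)×3.6 = 109.2; P₂ = ½(43.81+67.03)×4.9 = 271.6; P_w = ½γ_w h₂² = 117.8.
Total = 109.2+271.6+117.8 = 498.5 kN/m.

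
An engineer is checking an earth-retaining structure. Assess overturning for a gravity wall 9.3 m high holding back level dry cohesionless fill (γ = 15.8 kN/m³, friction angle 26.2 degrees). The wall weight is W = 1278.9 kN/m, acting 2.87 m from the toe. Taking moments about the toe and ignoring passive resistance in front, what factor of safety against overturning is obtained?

4.47

K_a = tan²(45° − 26.2°/2) = 0.3874.
P_a = ½K_aγH² = 0.5×0.3874×15.8×9.3² = 264.7 kN/m, acting at H/3 = 3.100 m above the base.
Overturning moment M_o = P_a × H/3 = 264.7 × 3.100 = 820.6.
Resisting moment M_r = W × 2.87 = 1278.9 × 2.87 = 3670.
FS_overturning = M_r/M_o = 3670/820.6 = 4.473.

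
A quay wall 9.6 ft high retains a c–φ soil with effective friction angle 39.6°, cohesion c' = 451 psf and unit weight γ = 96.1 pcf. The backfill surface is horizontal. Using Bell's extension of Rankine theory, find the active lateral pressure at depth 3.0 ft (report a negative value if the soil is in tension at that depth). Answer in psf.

K_a = (1 − sin φ)/(1 + sin φ) = 0.2214.
σ_a = K_a γ z − 2c√K_a = 0.2214×96.1×3.0 − 2×451×0.4706 = -360.6 psf.

-361 psf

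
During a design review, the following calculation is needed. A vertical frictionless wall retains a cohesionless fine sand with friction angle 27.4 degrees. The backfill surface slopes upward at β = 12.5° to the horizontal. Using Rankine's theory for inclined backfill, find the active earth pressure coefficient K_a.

0.403

K_a = cos β · (cos β − √(cos²β − cos²φ)) / (cos β + √(cos²β − cos²φ)).
cos β = 0.9763, cos φ = 0.8878, √(cos²β − cos²φ) = 0.4061.
K_a = 0.9763 × (0.9763 − 0.4061)/(0.9763 + 0.4061) = 0.4027.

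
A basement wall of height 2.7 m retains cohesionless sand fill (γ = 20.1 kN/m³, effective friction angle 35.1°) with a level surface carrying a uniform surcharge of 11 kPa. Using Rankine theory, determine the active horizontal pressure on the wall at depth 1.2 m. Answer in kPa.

9.48 kPa

K_a = (1 − sin φ)/(1 + sin φ) = 0.2698.
σ_v = γz + q = 20.1 × 1.2 + 11 = 35.12 kPa.
σ_h = K_a σ_v = 0.2698 × 35.12 = 9.477 kPa.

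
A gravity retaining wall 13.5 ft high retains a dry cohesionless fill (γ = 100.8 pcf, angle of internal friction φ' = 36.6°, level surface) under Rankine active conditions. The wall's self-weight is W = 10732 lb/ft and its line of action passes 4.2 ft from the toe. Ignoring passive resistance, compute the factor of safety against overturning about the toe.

4.31

K_a = tan²(45° − 36.6°/2) = 0.2530.
P_a = ½K_aγH² = 0.5×0.2530×100.8×13.5² = 2324 lb/ft, acting at H/3 = 4.500 ft above the base.
Overturning moment M_o = P_a × H/3 = 2324 × 4.500 = 10460.
Resisting moment M_r = W × 4.2 = 10732 × 4.2 = 45070.
FS_overturning = M_r/M_o = 45070/10460 = 4.311.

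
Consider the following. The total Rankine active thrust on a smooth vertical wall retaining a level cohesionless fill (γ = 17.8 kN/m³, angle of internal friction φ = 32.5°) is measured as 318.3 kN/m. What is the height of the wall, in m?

K_a = 0.3010. P_a = ½ K_a γ H² ⇒ H = √(2P_a/(K_a γ)).
H = √(2×318.3/(0.3010×17.8)) = 10.90 m.

10.9 m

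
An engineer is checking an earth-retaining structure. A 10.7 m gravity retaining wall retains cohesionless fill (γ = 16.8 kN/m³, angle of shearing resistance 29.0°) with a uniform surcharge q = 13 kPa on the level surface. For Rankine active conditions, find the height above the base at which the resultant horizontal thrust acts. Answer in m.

K_a = 0.3470.
Triangular part P₁ = ½K_aγH² = 333.7 at H/3 = 3.567 m; rectangular part P₂ = K_a q H = 48.26 at H/2 = 5.350 m.
ȳ = (P₁·3.567 + P₂·5.350)/(P₁+P₂) = 3.792 m.

3.79 m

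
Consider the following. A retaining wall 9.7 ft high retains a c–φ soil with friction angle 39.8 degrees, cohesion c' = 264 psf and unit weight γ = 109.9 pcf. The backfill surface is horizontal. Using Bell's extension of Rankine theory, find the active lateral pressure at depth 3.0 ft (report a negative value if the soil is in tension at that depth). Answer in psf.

-175 psf

K_a = (1 − sin φ)/(1 + sin φ) = 0.2194.
σ_a = K_a γ z − 2c√K_a = 0.2194×109.9×3.0 − 2×264×0.4684 = -175.0 psf.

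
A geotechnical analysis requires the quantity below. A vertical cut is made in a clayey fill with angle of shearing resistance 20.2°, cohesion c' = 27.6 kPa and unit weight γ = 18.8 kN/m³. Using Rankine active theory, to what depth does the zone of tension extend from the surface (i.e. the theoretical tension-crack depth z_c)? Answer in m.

K_a = tan²(45° − 20.2°/2) = 0.4867; √K_a = 0.6976.
The active pressure is zero where K_a γ z = 2c√K_a, so z_c = 2c/(γ√K_a) = 2×27.6/(18.8×0.6976) = 4.209 m.

4.21 m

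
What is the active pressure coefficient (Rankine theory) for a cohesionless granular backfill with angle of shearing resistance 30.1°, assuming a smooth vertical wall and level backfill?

0.332

K_a = (1 − sin φ)/(1 + sin φ) = (1 − sin 30.1°)/(1 + sin 30.1°) = 0.3320.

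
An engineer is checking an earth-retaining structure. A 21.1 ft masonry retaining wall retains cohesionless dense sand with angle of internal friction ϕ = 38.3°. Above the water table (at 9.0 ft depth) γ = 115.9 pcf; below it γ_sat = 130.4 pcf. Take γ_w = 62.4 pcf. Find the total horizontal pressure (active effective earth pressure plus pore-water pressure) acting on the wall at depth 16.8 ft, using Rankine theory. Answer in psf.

856 psf

K_a = (1 − sin φ)/(1 + sin φ) = 0.2347.
γ' = 130.4 − 62.4 = 68.00 pcf.
Effective vertical stress at 16.8 ft: σ'_v = 115.9×9.0 + 68.00×7.80 = 1574 psf.
σ'_h = K_a σ'_v = 0.2347 × 1574 = 369.4 psf; u = γ_w × 7.80 = 486.7 psf.
Total σ_h = 369.4 + 486.7 = 856.1 psf.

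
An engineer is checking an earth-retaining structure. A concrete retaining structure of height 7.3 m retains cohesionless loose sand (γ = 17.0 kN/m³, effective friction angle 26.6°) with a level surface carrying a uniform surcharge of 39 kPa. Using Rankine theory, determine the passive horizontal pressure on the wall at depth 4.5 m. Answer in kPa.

303 kPa

K_p = (1 + sin φ)/(1 − sin φ) = 2.622.
σ_v = γz + q = 17.0 × 4.5 + 39 = 115.5 kPa.
σ_h = K_p σ_v = 2.622 × 115.5 = 302.8 kPa.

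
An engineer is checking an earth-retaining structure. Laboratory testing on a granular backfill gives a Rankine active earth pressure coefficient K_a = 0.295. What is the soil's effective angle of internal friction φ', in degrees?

K_a = tan²(45° − φ/2) ⇒ 45° − φ/2 = arctan(√0.295) = 28.51°.
φ = 2(45° − 28.51°) = 32.98°.

33.0°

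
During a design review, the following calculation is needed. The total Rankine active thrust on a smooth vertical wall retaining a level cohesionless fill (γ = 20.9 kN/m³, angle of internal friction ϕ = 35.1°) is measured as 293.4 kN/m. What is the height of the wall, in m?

10.2 m

K_a = 0.2698. P_a = ½ K_a γ H² ⇒ H = √(2P_a/(K_a γ)).
H = √(2×293.4/(0.2698×20.9)) = 10.20 m.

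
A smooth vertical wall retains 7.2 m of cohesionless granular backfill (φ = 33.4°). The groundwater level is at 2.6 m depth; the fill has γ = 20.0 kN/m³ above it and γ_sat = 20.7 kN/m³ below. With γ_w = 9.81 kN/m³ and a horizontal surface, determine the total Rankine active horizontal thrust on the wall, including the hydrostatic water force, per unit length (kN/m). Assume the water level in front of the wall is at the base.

K_a = tan²(45° − φ/2) = 0.2899.
γ' = 20.7 − 9.81 = 10.89 kN/m³. Depth below WT = 4.6 m.
σ'_h at WT = K_a γ d_w = 15.08 kPa; at base = 15.08 + K_a γ' × 4.6 = 29.60 kPa.
P₁ (0–2.6 m) = ½×15.08×2.6 = 19.60. P₂ (2.6–7.2 m) = ½(15.08+29.60)×4.6 = 102.8.
P_w = ½ γ_w h₂² = 0.5×9.81×4.6² = 103.8. Total = 19.60+102.8+103.8 = 226.1 kN/m.

226 kN/m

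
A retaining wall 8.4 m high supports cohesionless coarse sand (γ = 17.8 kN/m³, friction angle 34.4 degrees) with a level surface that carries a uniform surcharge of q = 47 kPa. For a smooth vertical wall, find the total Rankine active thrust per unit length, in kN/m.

K_a = tan²(45° − φ/2) = 0.2780.
Soil triangle: ½ K_a γ H² = 0.5×0.2780×17.8×8.4² = 174.6 kN/m.
Surcharge rectangle: K_a q H = 0.2780×47×8.4 = 109.7 kN/m.
Total = 174.6 + 109.7 = 284.3 kN/m.

284 kN/m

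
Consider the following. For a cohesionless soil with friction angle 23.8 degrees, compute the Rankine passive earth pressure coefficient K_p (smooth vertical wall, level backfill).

K_p = (1 + sin φ)/(1 − sin φ) = tan²(45° + 23.8°/2) = 2.353.

2.35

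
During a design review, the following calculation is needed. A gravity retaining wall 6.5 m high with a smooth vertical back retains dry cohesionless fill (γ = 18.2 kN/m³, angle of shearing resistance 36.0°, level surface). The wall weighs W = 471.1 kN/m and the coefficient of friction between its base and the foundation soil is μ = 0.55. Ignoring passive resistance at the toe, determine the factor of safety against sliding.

K_a = tan²(45° − 36.0°/2) = 0.2596.
P_a = ½K_aγH² = 0.5×0.2596×18.2×6.5² = 99.82 kN/m, acting at H/3 = 2.167 m above the base.
FS_sliding = μW / P_a = 0.55×471.1 / 99.82 = 2.596.

2.60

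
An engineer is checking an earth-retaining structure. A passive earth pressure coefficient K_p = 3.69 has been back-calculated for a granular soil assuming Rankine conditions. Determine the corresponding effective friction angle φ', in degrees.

35.0°

K_p = (1+sin φ)/(1−sin φ) ⇒ sin φ = (K_p − 1)/(K_p + 1) = 0.5736.
φ = arcsin(0.5736) = 35.00°.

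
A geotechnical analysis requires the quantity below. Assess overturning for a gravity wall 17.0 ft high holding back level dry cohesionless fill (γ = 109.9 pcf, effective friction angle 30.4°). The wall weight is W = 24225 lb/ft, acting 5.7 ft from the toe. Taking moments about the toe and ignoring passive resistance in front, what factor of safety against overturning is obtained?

K_a = tan²(45° − 30.4°/2) = 0.3280.
P_a = ½K_aγH² = 0.5×0.3280×109.9×17.0² = 5209 lb/ft, acting at H/3 = 5.667 ft above the base.
Overturning moment M_o = P_a × H/3 = 5209 × 5.667 = 29520.
Resisting moment M_r = W × 5.7 = 24225 × 5.7 = 138100.
FS_overturning = M_r/M_o = 138100/29520 = 4.678.

4.68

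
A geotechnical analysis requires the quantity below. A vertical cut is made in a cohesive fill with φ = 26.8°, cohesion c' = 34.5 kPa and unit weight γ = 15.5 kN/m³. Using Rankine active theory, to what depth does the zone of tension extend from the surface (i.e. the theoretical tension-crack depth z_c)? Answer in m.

7.24 m

K_a = tan²(45° − 26.8°/2) = 0.3785; √K_a = 0.6152.
The active pressure is zero where K_a γ z = 2c√K_a, so z_c = 2c/(γ√K_a) = 2×34.5/(15.5×0.6152) = 7.236 m.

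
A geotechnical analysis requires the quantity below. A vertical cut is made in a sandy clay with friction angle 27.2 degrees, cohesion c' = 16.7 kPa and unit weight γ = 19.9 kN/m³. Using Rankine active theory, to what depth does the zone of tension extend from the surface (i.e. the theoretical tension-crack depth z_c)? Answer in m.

K_a = tan²(45° − 27.2°/2) = 0.3726; √K_a = 0.6104.
The active pressure is zero where K_a γ z = 2c√K_a, so z_c = 2c/(γ√K_a) = 2×16.7/(19.9×0.6104) = 2.750 m.

2.75 m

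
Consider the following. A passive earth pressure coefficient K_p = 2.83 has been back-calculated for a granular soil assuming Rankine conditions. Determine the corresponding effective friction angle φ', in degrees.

28.5°

K_p = (1+sin φ)/(1−sin φ) ⇒ sin φ = (K_p − 1)/(K_p + 1) = 0.4778.
φ = arcsin(0.4778) = 28.54°.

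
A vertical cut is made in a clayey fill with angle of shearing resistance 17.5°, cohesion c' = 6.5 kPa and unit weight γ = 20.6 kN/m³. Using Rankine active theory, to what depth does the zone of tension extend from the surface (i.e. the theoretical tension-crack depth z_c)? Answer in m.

K_a = tan²(45° − 17.5°/2) = 0.5376; √K_a = 0.7332.
The active pressure is zero where K_a γ z = 2c√K_a, so z_c = 2c/(γ√K_a) = 2×6.5/(20.6×0.7332) = 0.8607 m.

0.861 m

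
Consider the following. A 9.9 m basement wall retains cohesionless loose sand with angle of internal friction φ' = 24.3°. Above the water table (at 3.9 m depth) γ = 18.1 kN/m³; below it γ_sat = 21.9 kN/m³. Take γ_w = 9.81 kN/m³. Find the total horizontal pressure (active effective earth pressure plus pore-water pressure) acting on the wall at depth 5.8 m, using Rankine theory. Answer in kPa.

57.6 kPa

K_a = (1 − sin φ)/(1 + sin φ) = 0.4169.
γ' = 21.9 − 9.81 = 12.09 kN/m³.
Effective vertical stress at 5.8 m: σ'_v = 18.1×3.9 + 12.09×1.90 = 93.56 kPa.
σ'_h = K_a σ'_v = 0.4169 × 93.56 = 39.01 kPa; u = γ_w × 1.90 = 18.64 kPa.
Total σ_h = 39.01 + 18.64 = 57.65 kPa.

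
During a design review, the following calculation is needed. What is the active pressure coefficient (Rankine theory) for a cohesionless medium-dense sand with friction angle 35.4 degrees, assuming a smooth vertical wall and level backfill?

0.266

K_a = tan²(45° − φ/2) = tan²(27.30°) = 0.2664.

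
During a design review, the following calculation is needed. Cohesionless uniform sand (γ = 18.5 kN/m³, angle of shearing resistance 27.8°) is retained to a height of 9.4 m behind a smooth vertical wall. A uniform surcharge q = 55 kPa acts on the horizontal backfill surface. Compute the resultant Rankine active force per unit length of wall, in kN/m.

K_a = tan²(45° − φ/2) = 0.3639.
Soil triangle: ½ K_a γ H² = 0.5×0.3639×18.5×9.4² = 297.4 kN/m.
Surcharge rectangle: K_a q H = 0.3639×55×9.4 = 188.1 kN/m.
Total = 297.4 + 188.1 = 485.6 kN/m.

486 kN/m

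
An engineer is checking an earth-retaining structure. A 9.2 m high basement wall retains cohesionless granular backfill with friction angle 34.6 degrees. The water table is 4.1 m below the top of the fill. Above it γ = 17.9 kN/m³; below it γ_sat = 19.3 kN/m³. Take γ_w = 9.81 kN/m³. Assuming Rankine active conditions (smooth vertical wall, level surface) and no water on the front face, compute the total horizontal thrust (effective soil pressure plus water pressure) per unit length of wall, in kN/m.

306 kN/m

K_a = tan²(45° − φ/2) = 0.2756.
γ' = 19.3 − 9.81 = 9.490 kN/m³. Depth below WT = 5.1 m.
σ'_h at WT = K_a γ d_w = 20.23 kPa; at base = 20.23 + K_a γ' × 5.1 = 33.57 kPa.
P₁ (0–4.1 m) = ½×20.23×4.1 = 41.47. P₂ (4.1–9.2 m) = ½(20.23+33.57)×5.1 = 137.2.
P_w = ½ γ_w h₂² = 0.5×9.81×5.1² = 127.6. Total = 41.47+137.2+127.6 = 306.2 kN/m.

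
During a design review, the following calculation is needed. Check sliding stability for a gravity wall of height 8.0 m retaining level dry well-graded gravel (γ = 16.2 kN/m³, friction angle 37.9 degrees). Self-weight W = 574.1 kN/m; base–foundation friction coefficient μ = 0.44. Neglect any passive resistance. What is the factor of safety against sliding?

2.04

K_a = tan²(45° − 37.9°/2) = 0.2389.
P_a = ½K_aγH² = 0.5×0.2389×16.2×8.0² = 123.9 kN/m, acting at H/3 = 2.667 m above the base.
FS_sliding = μW / P_a = 0.44×574.1 / 123.9 = 2.039.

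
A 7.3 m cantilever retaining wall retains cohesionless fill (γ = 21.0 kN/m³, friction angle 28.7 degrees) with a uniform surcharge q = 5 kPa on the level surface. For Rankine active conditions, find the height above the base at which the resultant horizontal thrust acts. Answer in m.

K_a = 0.3511.
Triangular part P₁ = ½K_aγH² = 196.5 at H/3 = 2.433 m; rectangular part P₂ = K_a q H = 12.82 at H/2 = 3.650 m.
ȳ = (P₁·2.433 + P₂·3.650)/(P₁+P₂) = 2.508 m.

2.51 m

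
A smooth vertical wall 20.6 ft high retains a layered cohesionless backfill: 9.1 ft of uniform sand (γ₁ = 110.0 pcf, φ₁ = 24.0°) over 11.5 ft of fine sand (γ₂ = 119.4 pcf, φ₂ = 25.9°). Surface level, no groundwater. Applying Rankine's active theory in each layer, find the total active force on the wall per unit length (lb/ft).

K_a1 = tan²(45°−24.0°/2) = 0.4217; K_a2 = tan²(45°−25.9°/2) = 0.3920.
Layer 1: σ at base = K_a1 γ₁ h₁ = 422.2 psf; P₁ = ½×422.2×9.1 = 1921.
Layer 2: σ_v at top = γ₁h₁ = 1001; σ_h top = K_a2×1001 = 392.4; σ_h base = K_a2×(1001+119.4×11.5) = 930.6.
P₂ = ½(392.4+930.6)×11.5 = 7607. Total P_a = 1921+7607 = 9528 lb/ft.

9530 lb/ft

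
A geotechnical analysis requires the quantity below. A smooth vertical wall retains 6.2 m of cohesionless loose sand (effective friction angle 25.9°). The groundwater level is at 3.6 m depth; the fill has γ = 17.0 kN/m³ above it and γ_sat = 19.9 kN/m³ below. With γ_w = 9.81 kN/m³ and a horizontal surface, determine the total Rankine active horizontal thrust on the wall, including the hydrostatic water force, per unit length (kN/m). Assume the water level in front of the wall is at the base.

152 kN/m

K_a = tan²(45° − φ/2) = 0.3920.
γ' = 19.9 − 9.81 = 10.09 kN/m³. Depth below WT = 2.6 m.
σ'_h at WT = K_a γ d_w = 23.99 kPa; at base = 23.99 + K_a γ' × 2.6 = 34.27 kPa.
P₁ (0–3.6 m) = ½×23.99×3.6 = 43.18. P₂ (3.6–6.2 m) = ½(23.99+34.27)×2.6 = 75.74.
P_w = ½ γ_w h₂² = 0.5×9.81×2.6² = 33.16. Total = 43.18+75.74+33.16 = 152.1 kN/m.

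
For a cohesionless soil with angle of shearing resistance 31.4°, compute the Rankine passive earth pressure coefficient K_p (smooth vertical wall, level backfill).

K_p = (1 + sin φ)/(1 − sin φ) = tan²(45° + 31.4°/2) = 3.175.

3.18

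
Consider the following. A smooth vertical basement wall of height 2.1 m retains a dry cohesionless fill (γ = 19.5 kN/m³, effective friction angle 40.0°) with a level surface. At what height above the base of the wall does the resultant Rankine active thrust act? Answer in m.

K_a = 0.2174.
The pressure distribution is triangular, so the resultant acts at H/3 above the base = 2.1/3 = 0.7000 m.

0.700 m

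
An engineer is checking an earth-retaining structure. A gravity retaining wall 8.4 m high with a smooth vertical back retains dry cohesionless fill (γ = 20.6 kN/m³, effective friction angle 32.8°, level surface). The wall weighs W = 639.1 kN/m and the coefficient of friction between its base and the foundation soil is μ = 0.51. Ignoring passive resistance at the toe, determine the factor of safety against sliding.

K_a = tan²(45° − 32.8°/2) = 0.2973.
P_a = ½K_aγH² = 0.5×0.2973×20.6×8.4² = 216.0 kN/m, acting at H/3 = 2.800 m above the base.
FS_sliding = μW / P_a = 0.51×639.1 / 216.0 = 1.509.

1.51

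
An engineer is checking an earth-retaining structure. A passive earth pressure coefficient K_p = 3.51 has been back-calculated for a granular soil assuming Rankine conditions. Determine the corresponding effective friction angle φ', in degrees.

33.8°

K_p = (1+sin φ)/(1−sin φ) ⇒ sin φ = (K_p − 1)/(K_p + 1) = 0.5565.
φ = arcsin(0.5565) = 33.82°.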